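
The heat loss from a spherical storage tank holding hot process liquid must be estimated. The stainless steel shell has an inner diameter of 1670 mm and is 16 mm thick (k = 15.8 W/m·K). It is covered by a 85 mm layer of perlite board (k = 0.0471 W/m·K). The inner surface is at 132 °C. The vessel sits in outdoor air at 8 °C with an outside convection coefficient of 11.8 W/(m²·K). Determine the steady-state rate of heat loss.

Each spherical layer contributes R = (1/r_i − 1/r_o)/(4πk):
R_stainless steel shell = (1/0.835 − 1/0.851)/(4π×15.8) = 1.134×10^-4 K/W
R_perlite board = (1/0.851 − 1/0.936)/(4π×0.0471) = 0.1803 K/W
R_outer film = 1/(h·4πr_o²) = 1/(11.8×4π×0.936²) = 0.007698 K/W
R_total = 0.1881 K/W
Q = ΔT/R_total = 124/0.1881

Q ≈ 659 W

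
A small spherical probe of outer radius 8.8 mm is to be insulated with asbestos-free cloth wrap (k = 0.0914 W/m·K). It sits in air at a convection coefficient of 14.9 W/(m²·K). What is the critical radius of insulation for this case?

For a sphere r_cr = 2k/h = 2×0.0914/14.9
r_cr = 12.3 mm; since the bare radius (8.8 mm) is below r_cr, adding a thin layer of insulation will *increase* heat loss.

r_cr ≈ 12.3 mm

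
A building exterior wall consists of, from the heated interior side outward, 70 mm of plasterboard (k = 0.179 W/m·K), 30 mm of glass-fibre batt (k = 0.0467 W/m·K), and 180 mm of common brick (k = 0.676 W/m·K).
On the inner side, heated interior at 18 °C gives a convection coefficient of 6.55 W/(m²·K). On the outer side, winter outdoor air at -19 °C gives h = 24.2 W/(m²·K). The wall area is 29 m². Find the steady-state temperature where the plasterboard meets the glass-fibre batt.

Using the resistance-network approach (series):
R_inner film = 1/(h_i·A) = 1/(6.55×29) = 0.005265 K/W
R_plasterboard = L/(kA) = 0.07/(0.179×29) = 0.01348 K/W
R_glass-fibre batt = L/(kA) = 0.03/(0.0467×29) = 0.02215 K/W
R_common brick = L/(kA) = 0.18/(0.676×29) = 0.009182 K/W
R_outer film = 1/(h_o·A) = 1/(24.2×29) = 0.001425 K/W
R_total = 0.05151 K/W;  Q = ΔT/R_total = 37/0.05151 = 718.3 W
T_interface = T_inner − Q·ΣR(inner→interface) = 18 − 718×0.01875

T ≈ 4.53 °C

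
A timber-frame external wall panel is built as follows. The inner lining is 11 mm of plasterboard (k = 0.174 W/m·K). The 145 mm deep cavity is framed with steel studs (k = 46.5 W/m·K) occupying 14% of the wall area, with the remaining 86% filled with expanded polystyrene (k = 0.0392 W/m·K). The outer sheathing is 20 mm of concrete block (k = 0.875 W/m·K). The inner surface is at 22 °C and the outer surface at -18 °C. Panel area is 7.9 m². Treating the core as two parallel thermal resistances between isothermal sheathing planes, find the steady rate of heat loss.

Q ≈ 2920 W

Sheathing layers in series; stud and cavity paths in parallel between them.
R_inner = 0.011/(0.174×7.9) = 0.008002 K/W
R_stud  = 0.145/(46.5×0.14×7.9) = 0.002819 K/W
R_cav   = 0.145/(0.0392×0.86×7.9) = 0.5444 K/W
1/R_core = 1/R_stud + 1/R_cav → R_core = 0.002805 K/W
R_outer = 0.02/(0.875×7.9) = 0.002893 K/W
R_total = 0.0137 K/W
Q = ΔT/R_total = 40/0.0137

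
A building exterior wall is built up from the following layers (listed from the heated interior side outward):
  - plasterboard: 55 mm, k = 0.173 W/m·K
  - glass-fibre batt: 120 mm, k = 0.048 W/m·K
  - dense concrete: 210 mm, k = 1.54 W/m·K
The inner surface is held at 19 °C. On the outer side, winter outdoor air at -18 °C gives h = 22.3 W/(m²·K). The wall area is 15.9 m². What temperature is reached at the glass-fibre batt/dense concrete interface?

Series thermal resistances:
R_plasterboard = L/(kA) = 0.055/(0.173×15.9) = 0.01999 K/W
R_glass-fibre batt = L/(kA) = 0.12/(0.048×15.9) = 0.1572 K/W
R_dense concrete = L/(kA) = 0.21/(1.54×15.9) = 0.008576 K/W
R_outer film = 1/(h_o·A) = 1/(22.3×15.9) = 0.00282 K/W
R_total = 0.1886 K/W;  Q = ΔT/R_total = 37/0.1886 = 196.2 W
T_interface = T_inner − Q·ΣR(inner→interface) = 19 − 196×0.1772

T ≈ -15.8 °C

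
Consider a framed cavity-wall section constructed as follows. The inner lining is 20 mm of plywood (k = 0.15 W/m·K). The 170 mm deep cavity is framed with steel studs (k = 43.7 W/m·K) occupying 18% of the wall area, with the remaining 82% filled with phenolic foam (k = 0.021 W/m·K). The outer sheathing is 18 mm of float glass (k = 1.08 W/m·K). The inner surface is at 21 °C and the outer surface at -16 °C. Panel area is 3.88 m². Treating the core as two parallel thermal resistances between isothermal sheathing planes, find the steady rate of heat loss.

Sheathing layers in series; stud and cavity paths in parallel between them.
R_inner = 0.02/(0.15×3.88) = 0.03436 K/W
R_stud  = 0.17/(43.7×0.18×3.88) = 0.00557 K/W
R_cav   = 0.17/(0.021×0.82×3.88) = 2.544 K/W
1/R_core = 1/R_stud + 1/R_cav → R_core = 0.005558 K/W
R_outer = 0.018/(1.08×3.88) = 0.004296 K/W
R_total = 0.04422 K/W
Q = ΔT/R_total = 37/0.04422

Q ≈ 837 W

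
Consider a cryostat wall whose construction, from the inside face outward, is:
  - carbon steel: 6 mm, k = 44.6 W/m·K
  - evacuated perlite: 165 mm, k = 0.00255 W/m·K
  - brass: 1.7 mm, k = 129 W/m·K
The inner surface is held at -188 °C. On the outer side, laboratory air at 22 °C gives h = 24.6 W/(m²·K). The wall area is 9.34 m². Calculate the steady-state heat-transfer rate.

Q ≈ 30.3 W

Treating each layer as a thermal resistance in series:
R_carbon steel = L/(kA) = 0.006/(44.6×9.34) = 1.44×10^-5 K/W
R_evacuated perlite = L/(kA) = 0.165/(0.00255×9.34) = 6.928 K/W
R_brass = L/(kA) = 0.0017/(129×9.34) = 1.411×10^-6 K/W
R_outer film = 1/(h_o·A) = 1/(24.6×9.34) = 0.004352 K/W
R_total = 6.932 K/W
Q = ΔT / R_total = 210 / 6.932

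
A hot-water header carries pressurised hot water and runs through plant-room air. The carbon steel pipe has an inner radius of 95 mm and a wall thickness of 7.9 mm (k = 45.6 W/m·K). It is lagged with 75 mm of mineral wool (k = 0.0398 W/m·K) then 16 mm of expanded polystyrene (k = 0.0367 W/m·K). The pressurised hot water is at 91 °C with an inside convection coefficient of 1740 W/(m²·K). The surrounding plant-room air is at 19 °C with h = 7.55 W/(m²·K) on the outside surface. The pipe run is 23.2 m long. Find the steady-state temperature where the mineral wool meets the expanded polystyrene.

Radial resistances (cylindrical: R_cond = ln(r_o/r_i)/(2πkL), R_conv = 1/(h·2πrL)):
R_inner film = 1/(h_i·2πr₁L) = 1/(1740×2π×0.095×23.2) = 4.15×10^-5 K/W
R_carbon steel pipe wall = ln(102.9/95)/(2π×45.6×23.2) = 1.202×10^-5 K/W
R_mineral wool = ln(177.9/102.9)/(2π×0.0398×23.2) = 0.09436 K/W
R_expanded polystyrene = ln(193.9/177.9)/(2π×0.0367×23.2) = 0.0161 K/W
R_outer film = 1/(h_o·2πr_oL) = 1/(7.55×2π×0.1939×23.2) = 0.004686 K/W
R_total = 0.1152 K/W
Q = ΔT/R_total = 72/0.1152
Q = 625 W
T_interface = T_inner − Q·ΣR(inner→interface) = 91 − 625×0.09442

T ≈ 32 °C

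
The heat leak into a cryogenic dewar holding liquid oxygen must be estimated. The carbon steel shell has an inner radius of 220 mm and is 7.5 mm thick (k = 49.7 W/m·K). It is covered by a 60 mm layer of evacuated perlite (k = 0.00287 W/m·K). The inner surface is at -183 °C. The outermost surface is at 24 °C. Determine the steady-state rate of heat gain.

Q ≈ 8.14 W

For a spherical shell R = (1/r₁ − 1/r₂)/(4πk); film R = 1/(h·4πr²). In series:
R_carbon steel shell = (1/0.22 − 1/0.2275)/(4π×49.7) = 2.399×10^-4 K/W
R_evacuated perlite = (1/0.2275 − 1/0.2875)/(4π×0.00287) = 25.44 K/W
R_total = 25.44 K/W
Q = ΔT/R_total = 207/25.44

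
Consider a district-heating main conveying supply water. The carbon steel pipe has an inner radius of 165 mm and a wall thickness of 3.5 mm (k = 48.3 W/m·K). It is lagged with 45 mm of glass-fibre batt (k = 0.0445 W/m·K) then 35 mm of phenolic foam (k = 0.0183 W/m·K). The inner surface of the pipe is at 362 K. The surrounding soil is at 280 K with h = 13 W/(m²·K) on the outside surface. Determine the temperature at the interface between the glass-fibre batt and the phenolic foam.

Cylindrical conduction, so R = ln(r₂/r₁)/(2πkL) per layer, in series:
R_carbon steel pipe wall = ln(168.5/165)/(2π×48.3×1) = 6.917×10^-5 K/W
R_glass-fibre batt = ln(213.5/168.5)/(2π×0.0445×1) = 0.8466 K/W
R_phenolic foam = ln(248.5/213.5)/(2π×0.0183×1) = 1.32 K/W
R_outer film = 1/(h_o·2πr_oL) = 1/(13×2π×0.2485×1) = 0.04927 K/W
R_total = 2.216 K/W
Q = ΔT/R_total = 82/2.216
Q = 37 W/m
T_interface = T_inner − Q·ΣR(inner→interface) = 362 − 37×0.8466

T ≈ 331 K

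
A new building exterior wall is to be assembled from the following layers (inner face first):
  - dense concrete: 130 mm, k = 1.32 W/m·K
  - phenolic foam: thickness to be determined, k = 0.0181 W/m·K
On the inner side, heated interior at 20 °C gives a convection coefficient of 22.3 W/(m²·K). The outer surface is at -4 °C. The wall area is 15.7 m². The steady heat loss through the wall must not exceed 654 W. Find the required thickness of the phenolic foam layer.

Thermal resistances in series:
R_inner film = 1/(h_i·A) = 1/(22.3×15.7) = 0.002856 K/W
R_dense concrete = L/(kA) = 0.13/(1.32×15.7) = 0.006273 K/W
Sum of the known resistances R_other = 0.009129 K/W
Required total resistance R_tot = ΔT/Q_allow = 24/654 = 0.0367 K/W
R_phenolic foam = R_tot − R_other = 0.02757 K/W
L = R·k·A = 0.02757×0.0181×15.7

L ≈ 7.83 mm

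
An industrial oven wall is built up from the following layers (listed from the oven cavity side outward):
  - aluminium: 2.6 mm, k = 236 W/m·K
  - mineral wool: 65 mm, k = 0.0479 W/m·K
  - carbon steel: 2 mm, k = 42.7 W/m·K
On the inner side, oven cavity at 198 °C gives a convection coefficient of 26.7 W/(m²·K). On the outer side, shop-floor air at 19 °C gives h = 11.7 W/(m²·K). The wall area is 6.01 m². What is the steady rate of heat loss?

Q ≈ 727 W

Model the wall as resistances in series:
R_inner film = 1/(h_i·A) = 1/(26.7×6.01) = 0.006232 K/W
R_aluminium = L/(kA) = 0.0026/(236×6.01) = 1.833×10^-6 K/W
R_mineral wool = L/(kA) = 0.065/(0.0479×6.01) = 0.2258 K/W
R_carbon steel = L/(kA) = 0.002/(42.7×6.01) = 7.793×10^-6 K/W
R_outer film = 1/(h_o·A) = 1/(11.7×6.01) = 0.01422 K/W
R_total = 0.2463 K/W
Q = ΔT / R_total = 179 / 0.2463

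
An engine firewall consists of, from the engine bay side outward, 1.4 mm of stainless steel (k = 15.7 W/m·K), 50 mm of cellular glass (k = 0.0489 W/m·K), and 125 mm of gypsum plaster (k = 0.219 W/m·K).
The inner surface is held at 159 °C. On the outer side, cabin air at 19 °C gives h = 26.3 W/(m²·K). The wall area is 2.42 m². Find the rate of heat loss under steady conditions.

Series thermal resistances:
R_stainless steel = L/(kA) = 0.0014/(15.7×2.42) = 3.685×10^-5 K/W
R_cellular glass = L/(kA) = 0.05/(0.0489×2.42) = 0.4225 K/W
R_gypsum plaster = L/(kA) = 0.125/(0.219×2.42) = 0.2359 K/W
R_outer film = 1/(h_o·A) = 1/(26.3×2.42) = 0.01571 K/W
R_total = 0.6741 K/W
Q = ΔT / R_total = 140 / 0.6741

Q ≈ 208 W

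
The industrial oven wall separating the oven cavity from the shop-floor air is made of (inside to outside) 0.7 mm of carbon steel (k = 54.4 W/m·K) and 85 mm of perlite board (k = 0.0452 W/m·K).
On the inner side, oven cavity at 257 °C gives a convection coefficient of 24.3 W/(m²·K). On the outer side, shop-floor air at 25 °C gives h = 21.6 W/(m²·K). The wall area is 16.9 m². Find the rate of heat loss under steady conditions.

Thermal resistances in series:
R_inner film = 1/(h_i·A) = 1/(24.3×16.9) = 0.002435 K/W
R_carbon steel = L/(kA) = 0.0007/(54.4×16.9) = 7.614×10^-7 K/W
R_perlite board = L/(kA) = 0.085/(0.0452×16.9) = 0.1113 K/W
R_outer film = 1/(h_o·A) = 1/(21.6×16.9) = 0.002739 K/W
R_total = 0.1164 K/W
Q = ΔT / R_total = 232 / 0.1164

Q ≈ 1990 W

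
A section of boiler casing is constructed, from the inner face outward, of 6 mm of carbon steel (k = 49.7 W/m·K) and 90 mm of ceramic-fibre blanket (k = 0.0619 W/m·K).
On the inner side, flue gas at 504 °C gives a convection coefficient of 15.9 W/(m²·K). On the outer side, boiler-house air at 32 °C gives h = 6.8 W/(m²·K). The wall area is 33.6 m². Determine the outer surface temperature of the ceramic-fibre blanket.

Using the resistance-network approach (series):
R_inner film = 1/(h_i·A) = 1/(15.9×33.6) = 0.001872 K/W
R_carbon steel = L/(kA) = 0.006/(49.7×33.6) = 3.593×10^-6 K/W
R_ceramic-fibre blanket = L/(kA) = 0.09/(0.0619×33.6) = 0.04327 K/W
R_outer film = 1/(h_o·A) = 1/(6.8×33.6) = 0.004377 K/W
R_total = 0.04952 K/W;  Q = ΔT/R_total = 472/0.04952 = 9531 W
T_interface = T_inner − Q·ΣR(inner→interface) = 504 − 9530×0.04515

T ≈ 73.7 °C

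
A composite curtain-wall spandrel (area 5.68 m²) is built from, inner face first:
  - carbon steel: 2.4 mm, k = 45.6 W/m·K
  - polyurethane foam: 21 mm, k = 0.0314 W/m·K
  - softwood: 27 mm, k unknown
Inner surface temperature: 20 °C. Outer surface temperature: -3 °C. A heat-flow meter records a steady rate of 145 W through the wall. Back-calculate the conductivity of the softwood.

Treating each layer as a thermal resistance in series:
R_carbon steel = L/(kA) = 0.0024/(45.6×5.68) = 9.266×10^-6 K/W
R_polyurethane foam = L/(kA) = 0.021/(0.0314×5.68) = 0.1177 K/W
Sum of known resistances R_other = 0.1178 K/W
Total R = ΔT/Q = 23/145 = 0.1586 K/W
R_softwood = R_total − R_other = 0.04087 K/W
k = L/(R·A) = 0.027/(0.04087×5.68)

k ≈ 0.116 W/(m·K)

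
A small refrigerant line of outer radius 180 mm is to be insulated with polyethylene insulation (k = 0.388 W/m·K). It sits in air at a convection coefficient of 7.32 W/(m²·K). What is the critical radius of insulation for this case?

For a cylinder r_cr = k/h = 0.388/7.32
r_cr = 53 mm; since the bare radius (180 mm) is above r_cr, any added insulation will reduce heat loss.

r_cr ≈ 53 mm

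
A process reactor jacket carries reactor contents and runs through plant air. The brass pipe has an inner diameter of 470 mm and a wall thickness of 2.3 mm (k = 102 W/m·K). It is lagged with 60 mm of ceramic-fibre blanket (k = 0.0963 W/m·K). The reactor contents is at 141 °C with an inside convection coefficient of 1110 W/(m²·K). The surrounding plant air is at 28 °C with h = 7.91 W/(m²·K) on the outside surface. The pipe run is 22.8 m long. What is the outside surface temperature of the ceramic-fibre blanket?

T ≈ 45.3 °C

Radial resistances (cylindrical: R_cond = ln(r_o/r_i)/(2πkL), R_conv = 1/(h·2πrL)):
R_inner film = 1/(h_i·2πr₁L) = 1/(1110×2π×0.235×22.8) = 2.676×10^-5 K/W
R_brass pipe wall = ln(237.3/235)/(2π×102×22.8) = 6.665×10^-7 K/W
R_ceramic-fibre blanket = ln(297.3/237.3)/(2π×0.0963×22.8) = 0.01634 K/W
R_outer film = 1/(h_o·2πr_oL) = 1/(7.91×2π×0.2973×22.8) = 0.002968 K/W
R_total = 0.01934 K/W
Q = ΔT/R_total = 113/0.01934
Q = 5840 W
T_interface = T_inner − Q·ΣR(inner→interface) = 141 − 5840×0.01637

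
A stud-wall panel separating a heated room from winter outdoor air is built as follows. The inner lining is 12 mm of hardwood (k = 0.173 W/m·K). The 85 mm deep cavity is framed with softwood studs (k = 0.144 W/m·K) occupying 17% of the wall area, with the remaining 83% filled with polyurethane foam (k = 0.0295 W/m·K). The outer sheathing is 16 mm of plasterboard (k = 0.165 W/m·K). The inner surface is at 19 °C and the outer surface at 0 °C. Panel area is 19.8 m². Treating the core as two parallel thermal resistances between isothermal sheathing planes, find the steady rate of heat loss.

Sheathing layers in series; stud and cavity paths in parallel between them.
R_inner = 0.012/(0.173×19.8) = 0.003503 K/W
R_stud  = 0.085/(0.144×0.17×19.8) = 0.1754 K/W
R_cav   = 0.085/(0.0295×0.83×19.8) = 0.1753 K/W
1/R_core = 1/R_stud + 1/R_cav → R_core = 0.08767 K/W
R_outer = 0.016/(0.165×19.8) = 0.004897 K/W
R_total = 0.09607 K/W
Q = ΔT/R_total = 19/0.09607

Q ≈ 198 W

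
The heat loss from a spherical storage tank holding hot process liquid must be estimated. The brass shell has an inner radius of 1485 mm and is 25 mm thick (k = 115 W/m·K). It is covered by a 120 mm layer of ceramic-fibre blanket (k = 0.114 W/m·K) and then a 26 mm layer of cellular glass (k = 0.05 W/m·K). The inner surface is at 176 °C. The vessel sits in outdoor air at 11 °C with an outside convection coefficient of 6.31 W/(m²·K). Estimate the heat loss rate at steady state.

Q ≈ 3060 W

For a spherical shell R = (1/r₁ − 1/r₂)/(4πk); film R = 1/(h·4πr²). In series:
R_brass shell = (1/1.485 − 1/1.51)/(4π×115) = 7.715×10^-6 K/W
R_ceramic-fibre blanket = (1/1.51 − 1/1.63)/(4π×0.114) = 0.03403 K/W
R_cellular glass = (1/1.63 − 1/1.656)/(4π×0.05) = 0.01533 K/W
R_outer film = 1/(h·4πr_o²) = 1/(6.31×4π×1.656²) = 0.004599 K/W
R_total = 0.05397 K/W
Q = ΔT/R_total = 165/0.05397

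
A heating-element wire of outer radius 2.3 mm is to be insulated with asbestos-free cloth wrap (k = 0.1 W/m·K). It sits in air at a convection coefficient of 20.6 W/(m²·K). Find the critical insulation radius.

For a cylinder r_cr = k/h = 0.1/20.6
r_cr = 4.85 mm; since the bare radius (2.3 mm) is below r_cr, adding a thin layer of insulation will *increase* heat loss.

r_cr ≈ 4.85 mm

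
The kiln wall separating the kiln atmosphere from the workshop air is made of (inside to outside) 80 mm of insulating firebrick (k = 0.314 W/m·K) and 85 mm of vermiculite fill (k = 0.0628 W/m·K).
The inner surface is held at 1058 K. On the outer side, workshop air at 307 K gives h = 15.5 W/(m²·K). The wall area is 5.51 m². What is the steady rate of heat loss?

Thermal resistances in series:
R_insulating firebrick = L/(kA) = 0.08/(0.314×5.51) = 0.04624 K/W
R_vermiculite fill = L/(kA) = 0.085/(0.0628×5.51) = 0.2456 K/W
R_outer film = 1/(h_o·A) = 1/(15.5×5.51) = 0.01171 K/W
R_total = 0.3036 K/W
Q = ΔT / R_total = 751 / 0.3036

Q ≈ 2470 W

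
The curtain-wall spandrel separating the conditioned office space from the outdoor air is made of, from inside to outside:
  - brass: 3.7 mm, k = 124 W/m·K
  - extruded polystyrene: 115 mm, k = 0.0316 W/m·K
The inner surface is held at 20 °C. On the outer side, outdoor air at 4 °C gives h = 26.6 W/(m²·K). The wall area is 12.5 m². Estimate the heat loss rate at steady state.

Q ≈ 54.4 W

Series thermal resistances:
R_brass = L/(kA) = 0.0037/(124×12.5) = 2.387×10^-6 K/W
R_extruded polystyrene = L/(kA) = 0.115/(0.0316×12.5) = 0.2911 K/W
R_outer film = 1/(h_o·A) = 1/(26.6×12.5) = 0.003008 K/W
R_total = 0.2941 K/W
Q = ΔT / R_total = 16 / 0.2941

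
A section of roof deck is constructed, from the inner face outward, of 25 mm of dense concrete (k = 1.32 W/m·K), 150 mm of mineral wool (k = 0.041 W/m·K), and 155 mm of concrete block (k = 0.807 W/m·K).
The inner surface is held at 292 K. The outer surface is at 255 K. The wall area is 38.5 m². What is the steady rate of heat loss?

Q ≈ 368 W

Model the wall as resistances in series:
R_dense concrete = L/(kA) = 0.025/(1.32×38.5) = 4.919×10^-4 K/W
R_mineral wool = L/(kA) = 0.15/(0.041×38.5) = 0.09503 K/W
R_concrete block = L/(kA) = 0.155/(0.807×38.5) = 0.004989 K/W
R_total = 0.1005 K/W
Q = ΔT / R_total = 37 / 0.1005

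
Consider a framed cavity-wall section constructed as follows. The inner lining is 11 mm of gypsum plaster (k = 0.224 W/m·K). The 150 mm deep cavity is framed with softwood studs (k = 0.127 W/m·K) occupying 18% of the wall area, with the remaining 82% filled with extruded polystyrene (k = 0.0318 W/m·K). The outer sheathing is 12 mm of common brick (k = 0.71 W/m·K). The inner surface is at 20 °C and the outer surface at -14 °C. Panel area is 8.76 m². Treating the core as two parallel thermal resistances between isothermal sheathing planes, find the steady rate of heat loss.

Q ≈ 95.1 W

Sheathing layers in series; stud and cavity paths in parallel between them.
R_inner = 0.011/(0.224×8.76) = 0.005606 K/W
R_stud  = 0.15/(0.127×0.18×8.76) = 0.7491 K/W
R_cav   = 0.15/(0.0318×0.82×8.76) = 0.6567 K/W
1/R_core = 1/R_stud + 1/R_cav → R_core = 0.3499 K/W
R_outer = 0.012/(0.71×8.76) = 0.001929 K/W
R_total = 0.3574 K/W
Q = ΔT/R_total = 34/0.3574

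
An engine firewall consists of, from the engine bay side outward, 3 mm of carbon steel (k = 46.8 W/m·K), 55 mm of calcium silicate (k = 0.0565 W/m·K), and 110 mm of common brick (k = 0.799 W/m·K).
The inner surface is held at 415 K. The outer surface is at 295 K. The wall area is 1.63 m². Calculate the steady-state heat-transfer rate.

Thermal resistances in series:
R_carbon steel = L/(kA) = 0.003/(46.8×1.63) = 3.933×10^-5 K/W
R_calcium silicate = L/(kA) = 0.055/(0.0565×1.63) = 0.5972 K/W
R_common brick = L/(kA) = 0.11/(0.799×1.63) = 0.08446 K/W
R_total = 0.6817 K/W
Q = ΔT / R_total = 120 / 0.6817

Q ≈ 176 W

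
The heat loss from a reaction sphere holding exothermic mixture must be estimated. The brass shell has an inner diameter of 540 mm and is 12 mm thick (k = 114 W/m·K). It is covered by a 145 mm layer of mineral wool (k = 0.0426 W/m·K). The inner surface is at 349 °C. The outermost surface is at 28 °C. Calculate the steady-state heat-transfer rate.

Each spherical layer contributes R = (1/r_i − 1/r_o)/(4πk):
R_brass shell = (1/0.27 − 1/0.282)/(4π×114) = 1.1×10^-4 K/W
R_mineral wool = (1/0.282 − 1/0.427)/(4π×0.0426) = 2.249 K/W
R_total = 2.25 K/W
Q = ΔT/R_total = 321/2.25

Q ≈ 143 W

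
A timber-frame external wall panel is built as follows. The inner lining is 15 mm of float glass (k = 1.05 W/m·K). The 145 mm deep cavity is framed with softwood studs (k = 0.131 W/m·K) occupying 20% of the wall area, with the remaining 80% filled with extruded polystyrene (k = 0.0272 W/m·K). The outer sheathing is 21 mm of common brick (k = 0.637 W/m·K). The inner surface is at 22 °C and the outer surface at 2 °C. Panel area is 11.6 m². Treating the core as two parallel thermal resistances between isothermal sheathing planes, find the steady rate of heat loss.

Sheathing layers in series; stud and cavity paths in parallel between them.
R_inner = 0.015/(1.05×11.6) = 0.001232 K/W
R_stud  = 0.145/(0.131×0.2×11.6) = 0.4771 K/W
R_cav   = 0.145/(0.0272×0.8×11.6) = 0.5744 K/W
1/R_core = 1/R_stud + 1/R_cav → R_core = 0.2606 K/W
R_outer = 0.021/(0.637×11.6) = 0.002842 K/W
R_total = 0.2647 K/W
Q = ΔT/R_total = 20/0.2647

Q ≈ 75.6 W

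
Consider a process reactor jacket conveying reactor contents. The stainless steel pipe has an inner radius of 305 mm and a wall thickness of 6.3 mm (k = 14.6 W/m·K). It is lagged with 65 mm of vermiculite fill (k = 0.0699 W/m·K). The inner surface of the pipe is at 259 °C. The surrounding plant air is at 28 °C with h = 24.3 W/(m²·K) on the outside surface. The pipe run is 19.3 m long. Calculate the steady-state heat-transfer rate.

Treating each annulus and film as a series resistance:
R_stainless steel pipe wall = ln(311.3/305)/(2π×14.6×19.3) = 1.155×10^-5 K/W
R_vermiculite fill = ln(376.3/311.3)/(2π×0.0699×19.3) = 0.02237 K/W
R_outer film = 1/(h_o·2πr_oL) = 1/(24.3×2π×0.3763×19.3) = 9.018×10^-4 K/W
R_total = 0.02328 K/W
Q = ΔT/R_total = 231/0.02328

Q ≈ 9920 W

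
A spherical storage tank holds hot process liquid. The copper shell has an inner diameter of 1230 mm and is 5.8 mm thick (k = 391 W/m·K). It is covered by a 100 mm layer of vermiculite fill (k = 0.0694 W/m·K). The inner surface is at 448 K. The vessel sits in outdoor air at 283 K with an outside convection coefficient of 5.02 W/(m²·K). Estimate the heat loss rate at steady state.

Spherical conduction: R = (1/r_in − 1/r_out)/(4πk) per layer; series-sum.
R_copper shell = (1/0.615 − 1/0.6208)/(4π×391) = 3.092×10^-6 K/W
R_vermiculite fill = (1/0.6208 − 1/0.7208)/(4π×0.0694) = 0.2563 K/W
R_outer film = 1/(h·4πr_o²) = 1/(5.02×4π×0.7208²) = 0.03051 K/W
R_total = 0.2868 K/W
Q = ΔT/R_total = 165/0.2868

Q ≈ 575 W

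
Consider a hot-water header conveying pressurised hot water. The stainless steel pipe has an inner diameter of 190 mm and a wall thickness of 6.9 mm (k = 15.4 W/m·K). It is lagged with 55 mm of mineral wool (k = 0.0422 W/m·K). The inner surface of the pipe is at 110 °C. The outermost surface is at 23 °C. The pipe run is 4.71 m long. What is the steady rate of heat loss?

Cylindrical conduction, so R = ln(r₂/r₁)/(2πkL) per layer, in series:
R_stainless steel pipe wall = ln(101.9/95)/(2π×15.4×4.71) = 1.538×10^-4 K/W
R_mineral wool = ln(156.9/101.9)/(2π×0.0422×4.71) = 0.3456 K/W
R_total = 0.3458 K/W
Q = ΔT/R_total = 87/0.3458

Q ≈ 252 W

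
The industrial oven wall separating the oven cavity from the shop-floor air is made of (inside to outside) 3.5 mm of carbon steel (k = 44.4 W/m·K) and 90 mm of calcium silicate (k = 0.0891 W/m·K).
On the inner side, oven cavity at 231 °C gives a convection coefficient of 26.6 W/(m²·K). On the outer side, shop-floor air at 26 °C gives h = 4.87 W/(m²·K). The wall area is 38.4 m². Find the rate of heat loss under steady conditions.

Model the wall as resistances in series:
R_inner film = 1/(h_i·A) = 1/(26.6×38.4) = 9.79×10^-4 K/W
R_carbon steel = L/(kA) = 0.0035/(44.4×38.4) = 2.053×10^-6 K/W
R_calcium silicate = L/(kA) = 0.09/(0.0891×38.4) = 0.0263 K/W
R_outer film = 1/(h_o·A) = 1/(4.87×38.4) = 0.005347 K/W
R_total = 0.03263 K/W
Q = ΔT / R_total = 205 / 0.03263

Q ≈ 6280 W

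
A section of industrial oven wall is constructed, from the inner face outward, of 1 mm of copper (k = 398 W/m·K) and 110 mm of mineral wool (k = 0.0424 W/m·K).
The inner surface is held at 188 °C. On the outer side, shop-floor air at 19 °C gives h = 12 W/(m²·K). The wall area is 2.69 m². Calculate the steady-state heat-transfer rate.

Using the resistance-network approach (series):
R_copper = L/(kA) = 0.001/(398×2.69) = 9.34×10^-7 K/W
R_mineral wool = L/(kA) = 0.11/(0.0424×2.69) = 0.9644 K/W
R_outer film = 1/(h_o·A) = 1/(12×2.69) = 0.03098 K/W
R_total = 0.9954 K/W
Q = ΔT / R_total = 169 / 0.9954

Q ≈ 170 W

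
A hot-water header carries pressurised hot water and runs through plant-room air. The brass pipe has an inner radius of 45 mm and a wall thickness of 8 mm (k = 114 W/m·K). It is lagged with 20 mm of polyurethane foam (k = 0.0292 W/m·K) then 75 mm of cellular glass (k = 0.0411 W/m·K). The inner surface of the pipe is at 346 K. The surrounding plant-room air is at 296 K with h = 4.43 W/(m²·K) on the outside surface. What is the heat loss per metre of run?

Cylindrical conduction, so R = ln(r₂/r₁)/(2πkL) per layer, in series:
R_brass pipe wall = ln(53/45)/(2π×114×1) = 2.284×10^-4 K/W
R_polyurethane foam = ln(73/53)/(2π×0.0292×1) = 1.745 K/W
R_cellular glass = ln(148/73)/(2π×0.0411×1) = 2.737 K/W
R_outer film = 1/(h_o·2πr_oL) = 1/(4.43×2π×0.148×1) = 0.2427 K/W
R_total = 4.725 K/W
Q = ΔT/R_total = 50/4.725

q′ ≈ 10.6 W/m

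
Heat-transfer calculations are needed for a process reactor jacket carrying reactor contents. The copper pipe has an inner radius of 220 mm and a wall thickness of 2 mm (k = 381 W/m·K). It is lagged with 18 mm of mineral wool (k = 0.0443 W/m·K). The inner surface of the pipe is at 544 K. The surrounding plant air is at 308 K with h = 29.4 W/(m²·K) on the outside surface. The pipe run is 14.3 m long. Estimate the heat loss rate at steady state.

Treating each annulus and film as a series resistance:
R_copper pipe wall = ln(222/220)/(2π×381×14.3) = 2.644×10^-7 K/W
R_mineral wool = ln(240/222)/(2π×0.0443×14.3) = 0.01959 K/W
R_outer film = 1/(h_o·2πr_oL) = 1/(29.4×2π×0.24×14.3) = 0.001577 K/W
R_total = 0.02116 K/W
Q = ΔT/R_total = 236/0.02116

Q ≈ 11200 W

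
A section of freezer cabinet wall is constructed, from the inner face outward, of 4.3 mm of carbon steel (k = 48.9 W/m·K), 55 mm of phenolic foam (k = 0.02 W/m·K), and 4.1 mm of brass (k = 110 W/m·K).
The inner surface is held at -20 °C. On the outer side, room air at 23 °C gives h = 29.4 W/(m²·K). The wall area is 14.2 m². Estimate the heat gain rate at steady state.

Q ≈ 219 W

Thermal resistances in series:
R_carbon steel = L/(kA) = 0.0043/(48.9×14.2) = 6.193×10^-6 K/W
R_phenolic foam = L/(kA) = 0.055/(0.02×14.2) = 0.1937 K/W
R_brass = L/(kA) = 0.0041/(110×14.2) = 2.625×10^-6 K/W
R_outer film = 1/(h_o·A) = 1/(29.4×14.2) = 0.002395 K/W
R_total = 0.1961 K/W
Q = ΔT / R_total = 43 / 0.1961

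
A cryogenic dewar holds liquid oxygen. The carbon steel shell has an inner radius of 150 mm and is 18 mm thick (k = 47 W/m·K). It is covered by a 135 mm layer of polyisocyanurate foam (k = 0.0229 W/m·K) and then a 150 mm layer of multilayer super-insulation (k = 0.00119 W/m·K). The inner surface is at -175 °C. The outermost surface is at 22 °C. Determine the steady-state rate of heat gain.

Each spherical layer contributes R = (1/r_i − 1/r_o)/(4πk):
R_carbon steel shell = (1/0.15 − 1/0.168)/(4π×47) = 0.001209 K/W
R_polyisocyanurate foam = (1/0.168 − 1/0.303)/(4π×0.0229) = 9.216 K/W
R_multilayer super-insulation = (1/0.303 − 1/0.453)/(4π×0.00119) = 73.08 K/W
R_total = 82.3 K/W
Q = ΔT/R_total = 197/82.3

Q ≈ 2.39 W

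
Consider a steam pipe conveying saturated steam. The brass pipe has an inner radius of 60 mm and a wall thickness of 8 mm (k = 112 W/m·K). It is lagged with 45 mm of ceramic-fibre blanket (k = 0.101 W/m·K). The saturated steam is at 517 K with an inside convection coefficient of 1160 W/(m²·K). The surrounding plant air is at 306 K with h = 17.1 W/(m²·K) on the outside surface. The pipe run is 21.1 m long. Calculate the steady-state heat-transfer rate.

Radial resistances (cylindrical: R_cond = ln(r_o/r_i)/(2πkL), R_conv = 1/(h·2πrL)):
R_inner film = 1/(h_i·2πr₁L) = 1/(1160×2π×0.06×21.1) = 1.084×10^-4 K/W
R_brass pipe wall = ln(68/60)/(2π×112×21.1) = 8.429×10^-6 K/W
R_ceramic-fibre blanket = ln(113/68)/(2π×0.101×21.1) = 0.03793 K/W
R_outer film = 1/(h_o·2πr_oL) = 1/(17.1×2π×0.113×21.1) = 0.003904 K/W
R_total = 0.04195 K/W
Q = ΔT/R_total = 211/0.04195

Q ≈ 5030 W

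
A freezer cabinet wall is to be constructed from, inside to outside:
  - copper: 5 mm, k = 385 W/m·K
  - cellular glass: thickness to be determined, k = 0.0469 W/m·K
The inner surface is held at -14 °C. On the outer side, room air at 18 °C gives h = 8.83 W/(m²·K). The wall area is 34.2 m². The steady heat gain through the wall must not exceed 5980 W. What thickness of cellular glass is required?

L ≈ 3.27 mm

Thermal resistances in series:
R_copper = L/(kA) = 0.005/(385×34.2) = 3.797×10^-7 K/W
R_outer film = 1/(h_o·A) = 1/(8.83×34.2) = 0.003311 K/W
Sum of the known resistances R_other = 0.003312 K/W
Required total resistance R_tot = ΔT/Q_allow = 32/5980 = 0.005351 K/W
R_cellular glass = R_tot − R_other = 0.002039 K/W
L = R·k·A = 0.002039×0.0469×34.2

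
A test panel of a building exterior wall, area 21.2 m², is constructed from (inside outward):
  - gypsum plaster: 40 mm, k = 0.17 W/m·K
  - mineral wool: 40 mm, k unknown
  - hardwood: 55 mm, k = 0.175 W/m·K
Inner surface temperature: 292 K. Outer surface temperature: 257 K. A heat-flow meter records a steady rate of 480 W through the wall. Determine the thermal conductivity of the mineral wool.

k ≈ 0.0402 W/(m·K)

Series thermal resistances:
R_gypsum plaster = L/(kA) = 0.04/(0.17×21.2) = 0.0111 K/W
R_hardwood = L/(kA) = 0.055/(0.175×21.2) = 0.01482 K/W
Sum of known resistances R_other = 0.02592 K/W
Total R = ΔT/Q = 35/480 = 0.07292 K/W
R_mineral wool = R_total − R_other = 0.04699 K/W
k = L/(R·A) = 0.04/(0.04699×21.2)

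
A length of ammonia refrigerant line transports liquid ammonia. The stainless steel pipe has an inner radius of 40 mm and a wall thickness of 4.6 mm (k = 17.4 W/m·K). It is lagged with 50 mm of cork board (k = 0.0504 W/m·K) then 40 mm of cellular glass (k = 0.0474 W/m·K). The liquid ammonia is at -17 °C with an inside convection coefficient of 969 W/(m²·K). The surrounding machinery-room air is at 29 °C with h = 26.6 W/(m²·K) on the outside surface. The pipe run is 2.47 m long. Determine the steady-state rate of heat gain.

For a radial system each layer contributes R = ln(r_out/r_in)/(2πkL); films add R = 1/(hA).
R_inner film = 1/(h_i·2πr₁L) = 1/(969×2π×0.04×2.47) = 0.001662 K/W
R_stainless steel pipe wall = ln(44.6/40)/(2π×17.4×2.47) = 4.031×10^-4 K/W
R_cork board = ln(94.6/44.6)/(2π×0.0504×2.47) = 0.9613 K/W
R_cellular glass = ln(134.6/94.6)/(2π×0.0474×2.47) = 0.4794 K/W
R_outer film = 1/(h_o·2πr_oL) = 1/(26.6×2π×0.1346×2.47) = 0.018 K/W
R_total = 1.461 K/W
Q = ΔT/R_total = 46/1.461

Q ≈ 31.5 W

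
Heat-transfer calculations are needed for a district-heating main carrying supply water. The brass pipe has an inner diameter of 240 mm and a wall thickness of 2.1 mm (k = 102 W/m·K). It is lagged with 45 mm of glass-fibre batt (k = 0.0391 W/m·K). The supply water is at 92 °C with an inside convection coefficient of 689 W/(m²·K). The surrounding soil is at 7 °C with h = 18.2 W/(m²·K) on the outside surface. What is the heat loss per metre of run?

q′ ≈ 63.8 W/m

For a radial system each layer contributes R = ln(r_out/r_in)/(2πkL); films add R = 1/(hA).
R_inner film = 1/(h_i·2πr₁L) = 1/(689×2π×0.12×1) = 0.001925 K/W
R_brass pipe wall = ln(122.1/120)/(2π×102×1) = 2.707×10^-5 K/W
R_glass-fibre batt = ln(167.1/122.1)/(2π×0.0391×1) = 1.277 K/W
R_outer film = 1/(h_o·2πr_oL) = 1/(18.2×2π×0.1671×1) = 0.05233 K/W
R_total = 1.331 K/W
Q = ΔT/R_total = 85/1.331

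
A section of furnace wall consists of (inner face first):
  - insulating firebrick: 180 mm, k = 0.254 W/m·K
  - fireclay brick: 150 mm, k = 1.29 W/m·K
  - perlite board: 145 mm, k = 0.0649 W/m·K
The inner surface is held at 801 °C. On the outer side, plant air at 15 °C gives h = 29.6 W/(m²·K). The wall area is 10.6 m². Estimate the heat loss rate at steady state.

Using the resistance-network approach (series):
R_insulating firebrick = L/(kA) = 0.18/(0.254×10.6) = 0.06685 K/W
R_fireclay brick = L/(kA) = 0.15/(1.29×10.6) = 0.01097 K/W
R_perlite board = L/(kA) = 0.145/(0.0649×10.6) = 0.2108 K/W
R_outer film = 1/(h_o·A) = 1/(29.6×10.6) = 0.003187 K/W
R_total = 0.2918 K/W
Q = ΔT / R_total = 786 / 0.2918

Q ≈ 2690 W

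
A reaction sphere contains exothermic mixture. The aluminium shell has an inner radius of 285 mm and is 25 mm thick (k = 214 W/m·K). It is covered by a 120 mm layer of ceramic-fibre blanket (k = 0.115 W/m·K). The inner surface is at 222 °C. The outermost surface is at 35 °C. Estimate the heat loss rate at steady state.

Q ≈ 300 W

Spherical conduction: R = (1/r_in − 1/r_out)/(4πk) per layer; series-sum.
R_aluminium shell = (1/0.285 − 1/0.31)/(4π×214) = 1.052×10^-4 K/W
R_ceramic-fibre blanket = (1/0.31 − 1/0.43)/(4π×0.115) = 0.6229 K/W
R_total = 0.623 K/W
Q = ΔT/R_total = 187/0.623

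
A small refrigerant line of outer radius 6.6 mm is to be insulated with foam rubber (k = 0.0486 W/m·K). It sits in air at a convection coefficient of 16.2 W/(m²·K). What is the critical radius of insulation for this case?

r_cr ≈ 3 mm

For a cylinder r_cr = k/h = 0.0486/16.2
r_cr = 3 mm; since the bare radius (6.6 mm) is above r_cr, any added insulation will reduce heat loss.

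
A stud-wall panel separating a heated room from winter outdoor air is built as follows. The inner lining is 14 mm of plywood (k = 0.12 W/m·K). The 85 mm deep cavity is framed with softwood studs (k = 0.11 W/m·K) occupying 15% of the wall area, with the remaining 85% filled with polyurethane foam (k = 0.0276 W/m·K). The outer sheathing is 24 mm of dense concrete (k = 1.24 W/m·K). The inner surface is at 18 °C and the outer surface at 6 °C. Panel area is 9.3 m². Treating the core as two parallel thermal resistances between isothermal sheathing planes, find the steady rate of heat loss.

Sheathing layers in series; stud and cavity paths in parallel between them.
R_inner = 0.014/(0.12×9.3) = 0.01254 K/W
R_stud  = 0.085/(0.11×0.15×9.3) = 0.5539 K/W
R_cav   = 0.085/(0.0276×0.85×9.3) = 0.3896 K/W
1/R_core = 1/R_stud + 1/R_cav → R_core = 0.2287 K/W
R_outer = 0.024/(1.24×9.3) = 0.002081 K/W
R_total = 0.2433 K/W
Q = ΔT/R_total = 12/0.2433

Q ≈ 49.3 W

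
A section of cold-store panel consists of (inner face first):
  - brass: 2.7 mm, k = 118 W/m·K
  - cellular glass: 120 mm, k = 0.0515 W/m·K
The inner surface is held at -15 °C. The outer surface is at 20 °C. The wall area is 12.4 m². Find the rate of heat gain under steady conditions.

Thermal resistances in series:
R_brass = L/(kA) = 0.0027/(118×12.4) = 1.845×10^-6 K/W
R_cellular glass = L/(kA) = 0.12/(0.0515×12.4) = 0.1879 K/W
R_total = 0.1879 K/W
Q = ΔT / R_total = 35 / 0.1879

Q ≈ 186 W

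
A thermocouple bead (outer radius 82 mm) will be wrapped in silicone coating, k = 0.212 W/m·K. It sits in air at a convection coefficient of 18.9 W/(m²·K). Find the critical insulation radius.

r_cr ≈ 22.4 mm

For a sphere r_cr = 2k/h = 2×0.212/18.9
r_cr = 22.4 mm; since the bare radius (82 mm) is above r_cr, any added insulation will reduce heat loss.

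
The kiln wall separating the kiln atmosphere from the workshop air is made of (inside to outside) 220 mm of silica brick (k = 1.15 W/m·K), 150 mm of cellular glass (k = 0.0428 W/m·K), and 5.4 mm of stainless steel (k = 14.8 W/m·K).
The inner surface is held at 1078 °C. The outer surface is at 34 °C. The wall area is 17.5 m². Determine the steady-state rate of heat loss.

Q ≈ 4940 W

Model the wall as resistances in series:
R_silica brick = L/(kA) = 0.22/(1.15×17.5) = 0.01093 K/W
R_cellular glass = L/(kA) = 0.15/(0.0428×17.5) = 0.2003 K/W
R_stainless steel = L/(kA) = 0.0054/(14.8×17.5) = 2.085×10^-5 K/W
R_total = 0.2112 K/W
Q = ΔT / R_total = 1044 / 0.2112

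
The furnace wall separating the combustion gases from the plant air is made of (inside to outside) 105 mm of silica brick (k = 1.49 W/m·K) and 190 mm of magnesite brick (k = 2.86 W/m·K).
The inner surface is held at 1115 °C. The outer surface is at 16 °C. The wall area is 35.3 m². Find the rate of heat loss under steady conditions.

Q ≈ 283000 W

Treating each layer as a thermal resistance in series:
R_silica brick = L/(kA) = 0.105/(1.49×35.3) = 0.001996 K/W
R_magnesite brick = L/(kA) = 0.19/(2.86×35.3) = 0.001882 K/W
R_total = 0.003878 K/W
Q = ΔT / R_total = 1099 / 0.003878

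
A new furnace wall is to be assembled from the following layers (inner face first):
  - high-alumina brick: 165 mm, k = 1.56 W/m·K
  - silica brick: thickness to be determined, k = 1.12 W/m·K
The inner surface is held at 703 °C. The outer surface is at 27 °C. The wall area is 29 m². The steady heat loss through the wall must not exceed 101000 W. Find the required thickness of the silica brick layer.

L ≈ 98.9 mm

Using the resistance-network approach (series):
R_high-alumina brick = L/(kA) = 0.165/(1.56×29) = 0.003647 K/W
Sum of the known resistances R_other = 0.003647 K/W
Required total resistance R_tot = ΔT/Q_allow = 676/101000 = 0.006693 K/W
R_silica brick = R_tot − R_other = 0.003046 K/W
L = R·k·A = 0.003046×1.12×29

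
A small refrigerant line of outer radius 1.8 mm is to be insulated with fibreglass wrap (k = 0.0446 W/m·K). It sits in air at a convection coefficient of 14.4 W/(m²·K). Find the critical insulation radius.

r_cr ≈ 3.1 mm

For a cylinder r_cr = k/h = 0.0446/14.4
r_cr = 3.1 mm; since the bare radius (1.8 mm) is below r_cr, adding a thin layer of insulation will *increase* heat loss.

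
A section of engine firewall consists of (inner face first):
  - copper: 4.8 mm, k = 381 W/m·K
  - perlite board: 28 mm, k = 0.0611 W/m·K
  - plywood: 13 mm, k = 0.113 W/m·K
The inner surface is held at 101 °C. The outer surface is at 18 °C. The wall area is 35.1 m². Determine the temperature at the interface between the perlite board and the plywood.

T ≈ 34.7 °C

Model the wall as resistances in series:
R_copper = L/(kA) = 0.0048/(381×35.1) = 3.589×10^-7 K/W
R_perlite board = L/(kA) = 0.028/(0.0611×35.1) = 0.01306 K/W
R_plywood = L/(kA) = 0.013/(0.113×35.1) = 0.003278 K/W
R_total = 0.01633 K/W;  Q = ΔT/R_total = 83/0.01633 = 5081 W
T_interface = T_inner − Q·ΣR(inner→interface) = 101 − 5080×0.01306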